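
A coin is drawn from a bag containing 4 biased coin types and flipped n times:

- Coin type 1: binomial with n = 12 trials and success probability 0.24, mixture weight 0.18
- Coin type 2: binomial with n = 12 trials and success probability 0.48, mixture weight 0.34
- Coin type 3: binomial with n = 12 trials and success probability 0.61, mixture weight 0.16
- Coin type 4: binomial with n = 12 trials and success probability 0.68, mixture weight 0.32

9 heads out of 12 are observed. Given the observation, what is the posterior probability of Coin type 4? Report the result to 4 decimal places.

The responsibility of component k is π_k f_k(x) divided by Σ_j π_j f_j(x).
Evaluate each component's likelihood at the observed value:
  L_1 = 0.000255132
  L_2 = 0.0418412
  L_3 = 0.152611
  L_4 = 0.224106
Multiply by the mixture weights:
  π_1·L_1 = 0.18 × 0.000255132 = 4.59237e-05
  π_2·L_2 = 0.34 × 0.0418412 = 0.014226
  π_3·L_3 = 0.16 × 0.152611 = 0.0244177
  π_4·L_4 = 0.32 × 0.224106 = 0.0717138
Marginal: 4.59237e-05 + 0.014226 + 0.0244177 + 0.0717138 = 0.110403
Responsibility of Coin type 4: 0.0717138 / 0.110403 ≈ 0.6496

0.6496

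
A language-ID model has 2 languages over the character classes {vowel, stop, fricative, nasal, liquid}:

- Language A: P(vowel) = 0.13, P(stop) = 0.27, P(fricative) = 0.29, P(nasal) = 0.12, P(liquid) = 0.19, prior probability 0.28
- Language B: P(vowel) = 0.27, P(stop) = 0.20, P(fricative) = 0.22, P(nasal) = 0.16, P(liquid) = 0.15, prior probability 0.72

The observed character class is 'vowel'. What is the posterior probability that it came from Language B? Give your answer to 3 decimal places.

Apply Bayes' rule: the posterior for each component is proportional to its prior times its likelihood at x.
Component likelihoods at x = 'vowel':
  f_A = 0.13
  f_B = 0.27
Weight by the priors:
  w_A·f_A = 0.28 × 0.13 = 0.0364
  w_B·f_B = 0.72 × 0.27 = 0.1944
Denominator: 0.0364 + 0.1944 = 0.2308
Responsibility of Language B: 0.1944 / 0.2308 ≈ 0.842

0.842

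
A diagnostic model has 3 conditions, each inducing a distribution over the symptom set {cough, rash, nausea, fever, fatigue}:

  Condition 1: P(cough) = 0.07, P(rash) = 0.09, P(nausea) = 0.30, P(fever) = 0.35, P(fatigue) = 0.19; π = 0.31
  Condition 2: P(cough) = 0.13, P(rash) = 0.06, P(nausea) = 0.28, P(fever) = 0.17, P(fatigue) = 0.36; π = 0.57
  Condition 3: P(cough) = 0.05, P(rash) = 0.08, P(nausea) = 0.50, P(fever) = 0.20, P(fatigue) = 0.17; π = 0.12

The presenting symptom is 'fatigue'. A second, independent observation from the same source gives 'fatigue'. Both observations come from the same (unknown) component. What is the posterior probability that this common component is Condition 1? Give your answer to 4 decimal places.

0.1264

Apply Bayes' rule: the posterior for each component is proportional to its prior times its likelihood at x.
Since both observations come from the same component, the likelihood for component k is f_k(x₁)·f_k(x₂).
  f_1 = [P(fatigue | comp) = 0.19] × [0.19] = 0.0361
  f_2 = [P(fatigue | comp) = 0.36] × [0.36] = 0.1296
  f_3 = [P(fatigue | comp) = 0.17] × [0.17] = 0.0289
Unnormalised posteriors:
  P(Z=1)·f_1 = 0.31 × 0.0361 = 0.011191
  P(Z=2)·f_2 = 0.57 × 0.1296 = 0.073872
  P(Z=3)·f_3 = 0.12 × 0.0289 = 0.003468
Marginal: 0.011191 + 0.073872 + 0.003468 = 0.088531
P(Condition 1 | x₁,x₂) ≈ 0.1264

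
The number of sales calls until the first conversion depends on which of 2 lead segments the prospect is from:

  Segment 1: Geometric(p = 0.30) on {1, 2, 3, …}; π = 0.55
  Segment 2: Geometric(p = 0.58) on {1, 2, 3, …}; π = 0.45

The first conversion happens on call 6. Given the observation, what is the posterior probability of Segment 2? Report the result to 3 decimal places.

Apply Bayes' rule: the posterior for each component is proportional to its prior times its likelihood at x.
Evaluate each component's likelihood at the observed value:
  f_1 = 0.30·(1−0.30)^5 = 0.30·0.16807 = 0.050421
  f_2 = 0.58·(1−0.58)^5 = 0.58·0.0130691 = 0.00758009
Unnormalised posteriors:
  π_1·f_1 = 0.55 × 0.050421 = 0.0277315
  π_2·f_2 = 0.45 × 0.00758009 = 0.00341104
Denominator: 0.0277315 + 0.00341104 = 0.0311426
P(Segment 2 | 6) = 0.00341104 / 0.0311426 ≈ 0.110

0.110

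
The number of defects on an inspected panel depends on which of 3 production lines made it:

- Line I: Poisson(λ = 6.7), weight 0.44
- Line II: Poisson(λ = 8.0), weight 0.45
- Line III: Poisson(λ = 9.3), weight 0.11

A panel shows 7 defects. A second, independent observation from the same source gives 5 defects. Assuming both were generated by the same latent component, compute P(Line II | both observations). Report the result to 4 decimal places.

0.3734

P(component k | x) = π_k·f_k(x) / marginal(x), where marginal(x) = Σ_j π_j·f_j(x).
Since both observations come from the same component, the likelihood for component k is f_k(x₁)·f_k(x₂).
  p_I = [e^(−6.7)·6.7^7/7! = 0.14802] × [0.13849] = 0.0204993
  p_II = [e^(−8.0)·8.0^7/7! = 0.139587] × [0.0916037] = 0.0127866
  p_III = [e^(−9.3)·9.3^7/7! = 0.109147] × [0.0530023] = 0.00578504
Unnormalised posteriors:
  π_I·p_I = 0.44 × 0.0204993 = 0.00901971
  π_II·p_II = 0.45 × 0.0127866 = 0.00575399
  π_III·p_III = 0.11 × 0.00578504 = 0.000636354
Denominator: 0.00901971 + 0.00575399 + 0.000636354 = 0.01541
So the posterior for Line II is 0.00575399 / 0.01541 ≈ 0.3734.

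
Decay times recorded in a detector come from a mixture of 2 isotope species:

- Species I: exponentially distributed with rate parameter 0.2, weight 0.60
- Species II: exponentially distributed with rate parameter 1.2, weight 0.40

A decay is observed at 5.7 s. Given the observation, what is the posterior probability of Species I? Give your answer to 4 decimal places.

0.9868

Posterior ∝ prior × likelihood, so P(k | x) ∝ P(Z=k) f_k(x); normalise over all components.
Exponential densities:
  f_I = 0.2·e^(−0.2·5.7) = 0.2·e^(−1.1400) = 0.0639638
  f_II = 1.2·e^(−1.2·5.7) = 1.2·e^(−6.8400) = 0.00128412
Prior × likelihood for each component:
  P(Z=I)·f_I = 0.60 × 0.0639638 = 0.0383783
  P(Z=II)·f_II = 0.40 × 0.00128412 = 0.00051365
Denominator: 0.0383783 + 0.00051365 = 0.0388919
P(Species I | the observation) ≈ 0.9868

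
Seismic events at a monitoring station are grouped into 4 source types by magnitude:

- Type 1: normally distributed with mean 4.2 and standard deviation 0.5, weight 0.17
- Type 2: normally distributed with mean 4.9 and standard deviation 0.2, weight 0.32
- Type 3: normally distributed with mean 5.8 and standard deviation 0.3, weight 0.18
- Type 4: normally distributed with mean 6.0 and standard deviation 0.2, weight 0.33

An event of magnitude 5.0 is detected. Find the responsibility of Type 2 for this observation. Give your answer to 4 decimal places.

The responsibility of component k is π_k f_k(x) divided by Σ_j π_j f_j(x).
Component likelihoods at x = 5.0:
  p_1 = (1/(0.5·√(2π)))·exp(−(5.0−4.2)²/(2·0.5²)) = 0.797885·exp(-1.28000) = 0.221842
  p_2 = (1/(0.2·√(2π)))·exp(−(5.0−4.9)²/(2·0.2²)) = 1.994711·exp(-0.12500) = 1.76033
  p_3 = (1/(0.3·√(2π)))·exp(−(5.0−5.8)²/(2·0.3²)) = 1.329808·exp(-3.55556) = 0.0379866
  p_4 = (1/(0.2·√(2π)))·exp(−(5.0−6.0)²/(2·0.2²)) = 1.994711·exp(-12.50000) = 7.4336e-06
Prior × likelihood for each component:
  π_1·p_1 = 0.17 × 0.221842 = 0.0377131
  π_2·p_2 = 0.32 × 1.76033 = 0.563305
  π_3·p_3 = 0.18 × 0.0379866 = 0.00683759
  π_4·p_4 = 0.33 × 7.4336e-06 = 2.45309e-06
Evidence: 0.0377131 + 0.563305 + 0.00683759 + 2.45309e-06 = 0.607858
So the posterior for Type 2 is 0.563305 / 0.607858 ≈ 0.9267.

0.9267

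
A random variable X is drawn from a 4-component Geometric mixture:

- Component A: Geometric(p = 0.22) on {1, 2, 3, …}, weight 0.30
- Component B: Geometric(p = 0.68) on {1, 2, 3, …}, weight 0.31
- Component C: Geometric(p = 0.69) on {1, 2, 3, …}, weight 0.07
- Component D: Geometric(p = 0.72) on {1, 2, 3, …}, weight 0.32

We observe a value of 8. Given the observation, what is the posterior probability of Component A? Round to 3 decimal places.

By Bayes' theorem, P(k | x) = π_k f_k(x) / Σ_j π_j f_j(x).
Geometric probabilities:
  f_A = 0.22·(1−0.22)^7 = 0.22·0.175656 = 0.0386443
  f_B = 0.68·(1−0.68)^7 = 0.68·0.000343597 = 0.000233646
  f_C = 0.69·(1−0.69)^7 = 0.69·0.000275126 = 0.000189837
  f_D = 0.72·(1−0.72)^7 = 0.72·0.000134929 = 9.71491e-05
Multiply by the mixture weights:
  π_A·f_A = 0.30 × 0.0386443 = 0.0115933
  π_B·f_B = 0.31 × 0.000233646 = 7.24303e-05
  π_C·f_C = 0.07 × 0.000189837 = 1.32886e-05
  π_D·f_D = 0.32 × 9.71491e-05 = 3.10877e-05
Evidence: 0.0115933 + 7.24303e-05 + 1.32886e-05 + 3.10877e-05 = 0.0117101
P(Component A | 8) ≈ 0.990

0.990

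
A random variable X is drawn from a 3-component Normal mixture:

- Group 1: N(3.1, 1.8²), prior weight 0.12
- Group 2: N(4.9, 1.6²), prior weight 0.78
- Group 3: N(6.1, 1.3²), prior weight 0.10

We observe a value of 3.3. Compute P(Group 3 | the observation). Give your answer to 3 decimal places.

0.020

Apply Bayes' rule: the posterior for each component is proportional to its prior times its likelihood at x.
Normal densities:
  p_1 = (1/(1.8·√(2π)))·exp(−(3.3−3.1)²/(2·1.8²)) = 0.221635·exp(-0.00617) = 0.220271
  p_2 = (1/(1.6·√(2π)))·exp(−(3.3−4.9)²/(2·1.6²)) = 0.249339·exp(-0.50000) = 0.151232
  p_3 = (1/(1.3·√(2π)))·exp(−(3.3−6.1)²/(2·1.3²)) = 0.306879·exp(-2.31953) = 0.0301723
Multiply by the mixture weights:
  w_1·p_1 = 0.12 × 0.220271 = 0.0264325
  w_2·p_2 = 0.78 × 0.151232 = 0.117961
  w_3·p_3 = 0.10 × 0.0301723 = 0.00301723
Sum: 0.0264325 + 0.117961 + 0.00301723 = 0.14741
P(Group 3 | the observation) ≈ 0.020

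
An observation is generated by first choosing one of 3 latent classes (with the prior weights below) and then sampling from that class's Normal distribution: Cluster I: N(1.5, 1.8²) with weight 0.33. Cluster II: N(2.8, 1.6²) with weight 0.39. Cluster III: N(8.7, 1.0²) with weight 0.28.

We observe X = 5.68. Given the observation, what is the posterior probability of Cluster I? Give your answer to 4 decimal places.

0.1946

P(component k | x) = π_k·f_k(x) / marginal(x), where marginal(x) = Σ_j π_j·f_j(x).
Evaluate each component's likelihood at the observed value:
  p_I = (1/(1.8·√(2π)))·exp(−(5.68−1.5)²/(2·1.8²)) = 0.221635·exp(-2.69636) = 0.0149494
  p_II = (1/(1.6·√(2π)))·exp(−(5.68−2.8)²/(2·1.6²)) = 0.249339·exp(-1.62000) = 0.0493438
  p_III = (1/(1.0·√(2π)))·exp(−(5.68−8.7)²/(2·1.0²)) = 0.398942·exp(-4.56020) = 0.00417292
Prior × likelihood for each component:
  π_I·p_I = 0.33 × 0.0149494 = 0.00493331
  π_II·p_II = 0.39 × 0.0493438 = 0.0192441
  π_III·p_III = 0.28 × 0.00417292 = 0.00116842
Normaliser: 0.00493331 + 0.0192441 + 0.00116842 = 0.0253458
P(Cluster I | the observation) ≈ 0.1946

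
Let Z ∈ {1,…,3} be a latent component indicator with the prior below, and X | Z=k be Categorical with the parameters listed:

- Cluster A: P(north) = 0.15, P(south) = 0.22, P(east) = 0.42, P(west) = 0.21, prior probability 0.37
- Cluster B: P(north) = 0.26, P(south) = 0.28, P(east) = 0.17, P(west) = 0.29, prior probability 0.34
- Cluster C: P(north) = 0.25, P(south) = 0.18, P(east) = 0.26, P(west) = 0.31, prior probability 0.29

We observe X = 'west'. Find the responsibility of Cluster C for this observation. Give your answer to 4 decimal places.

0.3377

P(component k | x) = P(Z=k)·f_k(x) / marginal(x), where marginal(x) = Σ_j P(Z=j)·f_j(x).
Component likelihoods at x = 'west':
  f_A = P(west | comp) = 0.21
  f_B = P(west | comp) = 0.29
  f_C = P(west | comp) = 0.31
Multiply by the mixture weights:
  P(Z=A)·f_A = 0.37 × 0.21 = 0.0777
  P(Z=B)·f_B = 0.34 × 0.29 = 0.0986
  P(Z=C)·f_C = 0.29 × 0.31 = 0.0899
Evidence: 0.0777 + 0.0986 + 0.0899 = 0.2662
P(Cluster C | the observation) ≈ 0.3377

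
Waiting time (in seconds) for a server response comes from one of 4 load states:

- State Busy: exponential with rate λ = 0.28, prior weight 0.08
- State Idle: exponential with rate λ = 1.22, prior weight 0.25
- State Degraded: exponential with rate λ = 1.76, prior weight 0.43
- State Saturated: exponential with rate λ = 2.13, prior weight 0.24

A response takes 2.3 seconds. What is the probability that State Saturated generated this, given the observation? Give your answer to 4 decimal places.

0.0807

Posterior ∝ prior × likelihood, so P(k | x) ∝ P(Z=k) f_k(x); normalise over all components.
Evaluate each component's likelihood at the observed value:
  f_Busy = 0.147052
  f_Idle = 0.0737445
  f_Degraded = 0.0307248
  f_Saturated = 0.0158771
Multiply by the mixture weights:
  P(Z=Busy)·f_Busy = 0.08 × 0.147052 = 0.0117642
  P(Z=Idle)·f_Idle = 0.25 × 0.0737445 = 0.0184361
  P(Z=Degraded)·f_Degraded = 0.43 × 0.0307248 = 0.0132117
  P(Z=Saturated)·f_Saturated = 0.24 × 0.0158771 = 0.0038105
Marginal: 0.0117642 + 0.0184361 + 0.0132117 + 0.0038105 = 0.0472225
P(State Saturated | the observation) = 0.0038105 / 0.0472225 ≈ 0.0807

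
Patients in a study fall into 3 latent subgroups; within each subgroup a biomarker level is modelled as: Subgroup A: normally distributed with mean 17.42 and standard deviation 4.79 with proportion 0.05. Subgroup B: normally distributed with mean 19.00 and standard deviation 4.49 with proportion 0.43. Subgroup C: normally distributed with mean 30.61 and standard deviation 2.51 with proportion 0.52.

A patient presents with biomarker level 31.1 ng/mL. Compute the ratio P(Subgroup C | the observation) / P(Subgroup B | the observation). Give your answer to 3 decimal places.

Since P(k|x) ∝ w_k f_k(x), the posterior odds are w_i f_i(x) / (w_j f_j(x)).
Evaluate each component's likelihood at the observed value:
  L_A = (1/(4.79·√(2π)))·exp(−(31.1−17.42)²/(2·4.79²)) = 0.083286·exp(-4.07822) = 0.00141067
  L_B = (1/(4.49·√(2π)))·exp(−(31.1−19.00)²/(2·4.49²)) = 0.088851·exp(-3.63118) = 0.00235321
  L_C = (1/(2.51·√(2π)))·exp(−(31.1−30.61)²/(2·2.51²)) = 0.158941·exp(-0.01906) = 0.155941
Odds = (0.52/0.43) × (0.155941/0.00235321) = 1.2093 × 66.2673 ≈ 80.137

80.137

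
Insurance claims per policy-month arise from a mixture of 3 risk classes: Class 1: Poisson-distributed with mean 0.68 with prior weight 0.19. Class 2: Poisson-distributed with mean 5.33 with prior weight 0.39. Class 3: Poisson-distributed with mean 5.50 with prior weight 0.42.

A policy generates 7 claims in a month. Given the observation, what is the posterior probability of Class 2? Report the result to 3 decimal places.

0.469

Posterior ∝ prior × likelihood, so P(k | x) ∝ π_k f_k(x); normalise over all components.
Component likelihoods at x = 7 claims:
  f_1 = 6.7579e-06
  f_2 = 0.117455
  f_3 = 0.123449
Prior × likelihood for each component:
  π_1·f_1 = 0.19 × 6.7579e-06 = 1.284e-06
  π_2·f_2 = 0.39 × 0.117455 = 0.0458073
  π_3·f_3 = 0.42 × 0.123449 = 0.0518487
Normaliser: 1.284e-06 + 0.0458073 + 0.0518487 = 0.0976573
Responsibility of Class 2: 0.0458073 / 0.0976573 ≈ 0.469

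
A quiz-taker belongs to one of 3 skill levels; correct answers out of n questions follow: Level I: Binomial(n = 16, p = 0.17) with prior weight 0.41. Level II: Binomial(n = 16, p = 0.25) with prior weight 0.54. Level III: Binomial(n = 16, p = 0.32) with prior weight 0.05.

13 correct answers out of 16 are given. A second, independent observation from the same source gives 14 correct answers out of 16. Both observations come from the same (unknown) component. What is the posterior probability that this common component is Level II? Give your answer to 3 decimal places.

0.022

By Bayes' theorem, P(k | x) = w_k f_k(x) / Σ_j w_j f_j(x).
Since both observations come from the same component, the likelihood for component k is f_k(x₁)·f_k(x₂).
  f_I = [C(16,13)·0.17^13·0.83^3 = 560·9.90458e-11·0.571787 = 3.17145e-08] × [1.39195e-09] = 4.41449e-17
  f_II = [C(16,13)·0.25^13·0.75^3 = 560·1.49012e-08·0.421875 = 3.5204e-06] × [2.51457e-07] = 8.85229e-13
  f_III = [C(16,13)·0.32^13·0.68^3 = 560·3.68935e-07·0.314432 = 6.49628e-05] × [6.55087e-06] = 4.25562e-10
Prior × likelihood for each component:
  w_I·f_I = 0.41 × 4.41449e-17 = 1.80994e-17
  w_II·f_II = 0.54 × 8.85229e-13 = 4.78024e-13
  w_III·f_III = 0.05 × 4.25562e-10 = 2.12781e-11
Marginal: 1.80994e-17 + 4.78024e-13 + 2.12781e-11 = 2.17562e-11
P(Level II | x₁, x₂) = 4.78024e-13 / 2.17562e-11 ≈ 0.022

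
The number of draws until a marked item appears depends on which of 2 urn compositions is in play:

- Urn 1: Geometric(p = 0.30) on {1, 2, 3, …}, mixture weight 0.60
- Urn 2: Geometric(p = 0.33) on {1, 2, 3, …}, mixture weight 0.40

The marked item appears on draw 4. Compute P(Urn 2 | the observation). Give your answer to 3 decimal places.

0.391

By Bayes' theorem, P(k | x) = π_k f_k(x) / Σ_j π_j f_j(x).
Evaluate each component's likelihood at the observed value:
  p_1 = 0.1029
  p_2 = 0.0992518
Weight by the priors:
  π_1·p_1 = 0.60 × 0.1029 = 0.06174
  π_2·p_2 = 0.40 × 0.0992518 = 0.0397007
Evidence: 0.06174 + 0.0397007 = 0.101441
Responsibility of Urn 2: 0.0397007 / 0.101441 ≈ 0.391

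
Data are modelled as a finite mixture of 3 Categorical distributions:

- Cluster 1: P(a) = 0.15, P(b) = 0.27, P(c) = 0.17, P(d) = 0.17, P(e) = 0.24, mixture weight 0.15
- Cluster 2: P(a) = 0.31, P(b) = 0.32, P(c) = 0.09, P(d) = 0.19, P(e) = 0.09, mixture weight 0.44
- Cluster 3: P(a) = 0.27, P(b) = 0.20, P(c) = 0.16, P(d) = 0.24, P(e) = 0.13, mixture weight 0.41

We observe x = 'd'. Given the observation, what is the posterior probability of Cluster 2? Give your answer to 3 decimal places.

0.403

P(component k | x) = π_k·f_k(x) / marginal(x), where marginal(x) = Σ_j π_j·f_j(x).
Component likelihoods at x = 'd':
  p_1 = P(d | comp) = 0.17
  p_2 = P(d | comp) = 0.19
  p_3 = P(d | comp) = 0.24
Weight by the priors:
  π_1·p_1 = 0.15 × 0.17 = 0.0255
  π_2·p_2 = 0.44 × 0.19 = 0.0836
  π_3·p_3 = 0.41 × 0.24 = 0.0984
Normaliser: 0.0255 + 0.0836 + 0.0984 = 0.2075
P(Cluster 2 | 'd') ≈ 0.403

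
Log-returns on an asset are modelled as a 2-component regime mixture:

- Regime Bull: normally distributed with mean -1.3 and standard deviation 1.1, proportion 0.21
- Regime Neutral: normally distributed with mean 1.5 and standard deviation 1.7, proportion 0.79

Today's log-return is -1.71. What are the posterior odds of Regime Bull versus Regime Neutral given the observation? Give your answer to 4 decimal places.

2.2788

Only the two components matter; the odds are (π_i f_i(x)) / (π_j f_j(x)).
Component likelihoods at x = -1.71:
  f_Bull = (1/(1.1·√(2π)))·exp(−(-1.71−-1.3)²/(2·1.1²)) = 0.362675·exp(-0.06946) = 0.338337
  f_Neutral = (1/(1.7·√(2π)))·exp(−(-1.71−1.5)²/(2·1.7²)) = 0.234672·exp(-1.78272) = 0.0394673
Odds = (0.21/0.79) × (0.338337/0.0394673) = 0.265823 × 8.5726 ≈ 2.2788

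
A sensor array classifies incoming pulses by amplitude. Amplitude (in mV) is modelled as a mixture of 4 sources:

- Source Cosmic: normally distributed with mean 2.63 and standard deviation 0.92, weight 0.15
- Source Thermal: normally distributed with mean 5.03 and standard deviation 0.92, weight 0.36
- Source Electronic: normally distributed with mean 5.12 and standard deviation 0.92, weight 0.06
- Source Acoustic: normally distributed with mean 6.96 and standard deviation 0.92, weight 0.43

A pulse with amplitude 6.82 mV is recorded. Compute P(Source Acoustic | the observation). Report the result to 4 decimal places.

0.8671

P(component k | x) = π_k·f_k(x) / marginal(x), where marginal(x) = Σ_j π_j·f_j(x).
Component likelihoods at x = 6.82 mV:
  L_Cosmic = 1.35843e-05
  L_Thermal = 0.0653278
  L_Electronic = 0.0786469
  L_Acoustic = 0.428641
Multiply by the mixture weights:
  π_Cosmic·L_Cosmic = 0.15 × 1.35843e-05 = 2.03764e-06
  π_Thermal·L_Thermal = 0.36 × 0.0653278 = 0.023518
  π_Electronic·L_Electronic = 0.06 × 0.0786469 = 0.00471881
  π_Acoustic·L_Acoustic = 0.43 × 0.428641 = 0.184316
Sum: 2.03764e-06 + 0.023518 + 0.00471881 + 0.184316 = 0.212555
P(Source Acoustic | data) = 0.184316 / 0.212555 ≈ 0.8671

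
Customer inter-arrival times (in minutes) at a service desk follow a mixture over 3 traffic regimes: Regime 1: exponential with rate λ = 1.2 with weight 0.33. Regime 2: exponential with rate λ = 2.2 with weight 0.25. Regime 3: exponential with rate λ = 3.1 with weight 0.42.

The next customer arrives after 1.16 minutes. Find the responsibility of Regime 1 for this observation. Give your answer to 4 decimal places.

0.5561

P(component k | x) = P(Z=k)·f_k(x) / marginal(x), where marginal(x) = Σ_j P(Z=j)·f_j(x).
Component likelihoods at x = 1.16 minutes:
  p_1 = 1.2·e^(−1.2·1.16) = 1.2·e^(−1.3920) = 0.298293
  p_2 = 2.2·e^(−2.2·1.16) = 2.2·e^(−2.5520) = 0.171436
  p_3 = 3.1·e^(−3.1·1.16) = 3.1·e^(−3.5960) = 0.085043
Prior × likelihood for each component:
  P(Z=1)·p_1 = 0.33 × 0.298293 = 0.0984368
  P(Z=2)·p_2 = 0.25 × 0.171436 = 0.0428591
  P(Z=3)·p_3 = 0.42 × 0.085043 = 0.0357181
Marginal: 0.0984368 + 0.0428591 + 0.0357181 = 0.177014
Responsibility of Regime 1: 0.0984368 / 0.177014 ≈ 0.5561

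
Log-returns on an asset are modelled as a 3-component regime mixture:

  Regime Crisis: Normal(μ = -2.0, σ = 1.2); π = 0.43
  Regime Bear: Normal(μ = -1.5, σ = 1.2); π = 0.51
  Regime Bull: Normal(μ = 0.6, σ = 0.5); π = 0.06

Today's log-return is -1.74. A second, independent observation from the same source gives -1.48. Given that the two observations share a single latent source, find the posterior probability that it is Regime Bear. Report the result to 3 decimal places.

0.567

Posterior ∝ prior × likelihood, so P(k | x) ∝ π_k f_k(x); normalise over all components.
Since both observations come from the same component, the likelihood for component k is f_k(x₁)·f_k(x₂).
  p_Crisis = [(1/(1.2·√(2π)))·exp(−(-1.74−-2.0)²/(2·1.2²)) = 0.332452·exp(-0.02347) = 0.324739] × [0.302659] = 0.0982853
  p_Bear = [(1/(1.2·√(2π)))·exp(−(-1.74−-1.5)²/(2·1.2²)) = 0.332452·exp(-0.02000) = 0.325869] × [0.332406] = 0.108321
  p_Bull = [(1/(0.5·√(2π)))·exp(−(-1.74−0.6)²/(2·0.5²)) = 0.797885·exp(-10.95120) = 1.39925e-05] × [0.00013934] = 1.94971e-09
Unnormalised posteriors:
  π_Crisis·p_Crisis = 0.43 × 0.0982853 = 0.0422627
  π_Bear·p_Bear = 0.51 × 0.108321 = 0.0552436
  π_Bull·p_Bull = 0.06 × 1.94971e-09 = 1.16983e-10
Evidence: 0.0422627 + 0.0552436 + 1.16983e-10 = 0.0975062
Responsibility of Regime Bear: 0.0552436 / 0.0975062 ≈ 0.567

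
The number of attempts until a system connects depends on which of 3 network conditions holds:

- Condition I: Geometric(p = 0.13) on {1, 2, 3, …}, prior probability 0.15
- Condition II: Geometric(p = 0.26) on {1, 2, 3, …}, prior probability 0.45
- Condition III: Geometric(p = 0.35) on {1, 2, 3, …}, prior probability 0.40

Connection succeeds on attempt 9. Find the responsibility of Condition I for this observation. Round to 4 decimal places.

0.2993

By Bayes' theorem, P(k | x) = w_k f_k(x) / Σ_j w_j f_j(x).
Evaluate each component's likelihood at the observed value:
  p_I = 0.13·(1−0.13)^8 = 0.13·0.328212 = 0.0426675
  p_II = 0.26·(1−0.26)^8 = 0.26·0.0899195 = 0.0233791
  p_III = 0.35·(1−0.35)^8 = 0.35·0.0318645 = 0.0111526
Multiply by the mixture weights:
  w_I·p_I = 0.15 × 0.0426675 = 0.00640013
  w_II·p_II = 0.45 × 0.0233791 = 0.0105206
  w_III·p_III = 0.40 × 0.0111526 = 0.00446103
Normaliser: 0.00640013 + 0.0105206 + 0.00446103 = 0.0213817
So the posterior for Condition I is 0.00640013 / 0.0213817 ≈ 0.2993.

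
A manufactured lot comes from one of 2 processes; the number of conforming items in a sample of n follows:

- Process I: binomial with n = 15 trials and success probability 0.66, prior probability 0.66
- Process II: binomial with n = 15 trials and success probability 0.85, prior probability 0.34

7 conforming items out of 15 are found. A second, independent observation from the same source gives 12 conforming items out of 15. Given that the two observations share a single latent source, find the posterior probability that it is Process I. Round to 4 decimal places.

0.9923

The responsibility of component k is π_k f_k(x) divided by Σ_j π_j f_j(x).
Since both observations come from the same component, the likelihood for component k is f_k(x₁)·f_k(x₂).
  L_I = [0.0626884] × [0.122173] = 0.00765884
  L_II = [0.000528702] × [0.21843] = 0.000115484
Prior × likelihood for each component:
  π_I·L_I = 0.66 × 0.00765884 = 0.00505483
  π_II·L_II = 0.34 × 0.000115484 = 3.92647e-05
Normaliser: 0.00505483 + 3.92647e-05 = 0.0050941
So the posterior for Process I is 0.00505483 / 0.0050941 ≈ 0.9923.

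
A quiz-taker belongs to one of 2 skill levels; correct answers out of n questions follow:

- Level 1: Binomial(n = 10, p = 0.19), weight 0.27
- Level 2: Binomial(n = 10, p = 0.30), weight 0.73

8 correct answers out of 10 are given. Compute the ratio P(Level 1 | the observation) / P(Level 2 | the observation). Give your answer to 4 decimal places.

Since P(k|x) ∝ P(Z=k) f_k(x), the posterior odds are P(Z=i) f_i(x) / (P(Z=j) f_j(x)).
Component likelihoods at x = 8 correct answers out of 10:
  p_1 = C(10,8)·0.19^8·0.81^2 = 45·1.69836e-06·0.6561 = 5.01431e-05
  p_2 = C(10,8)·0.30^8·0.70^2 = 45·6.561e-05·0.49 = 0.0014467
1.35386e-05 / 0.00105609 ≈ 0.0128

0.0128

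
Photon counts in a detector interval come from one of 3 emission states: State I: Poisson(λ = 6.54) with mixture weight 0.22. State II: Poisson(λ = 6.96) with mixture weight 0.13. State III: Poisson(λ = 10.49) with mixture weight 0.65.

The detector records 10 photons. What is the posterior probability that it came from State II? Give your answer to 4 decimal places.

Posterior ∝ prior × likelihood, so P(k | x) ∝ π_k f_k(x); normalise over all components.
Evaluate each component's likelihood at the observed value:
  p_I = e^(−6.54)·6.54^10/10! = 0.0569808
  p_II = e^(−6.96)·6.96^10/10! = 0.0697653
  p_III = e^(−10.49)·10.49^10/10! = 0.123664
Weight by the priors:
  π_I·p_I = 0.22 × 0.0569808 = 0.0125358
  π_II·p_II = 0.13 × 0.0697653 = 0.0090695
  π_III·p_III = 0.65 × 0.123664 = 0.0803815
Evidence: 0.0125358 + 0.0090695 + 0.0803815 = 0.101987
So the posterior for State II is 0.0090695 / 0.101987 ≈ 0.0889.

0.0889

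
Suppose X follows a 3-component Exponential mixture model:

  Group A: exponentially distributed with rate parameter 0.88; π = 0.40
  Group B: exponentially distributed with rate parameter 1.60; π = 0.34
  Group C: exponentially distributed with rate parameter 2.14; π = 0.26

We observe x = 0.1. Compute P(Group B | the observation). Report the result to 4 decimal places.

0.3753

P(component k | x) = π_k·f_k(x) / marginal(x), where marginal(x) = Σ_j π_j·f_j(x).
Exponential densities:
  p_A = 0.80587
  p_B = 1.36343
  p_C = 1.72773
Prior × likelihood for each component:
  π_A·p_A = 0.40 × 0.80587 = 0.322348
  π_B·p_B = 0.34 × 1.36343 = 0.463566
  π_C·p_C = 0.26 × 1.72773 = 0.449209
Denominator: 0.322348 + 0.463566 + 0.449209 = 1.23512
P(Group B | x) ≈ 0.3753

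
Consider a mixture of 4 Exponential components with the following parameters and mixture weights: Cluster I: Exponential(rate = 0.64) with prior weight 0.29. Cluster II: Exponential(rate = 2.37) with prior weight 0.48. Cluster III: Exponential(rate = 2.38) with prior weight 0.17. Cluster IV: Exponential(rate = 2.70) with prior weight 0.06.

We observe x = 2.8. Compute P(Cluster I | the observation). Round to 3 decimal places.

0.937

By Bayes' theorem, P(k | x) = P(Z=k) f_k(x) / Σ_j P(Z=j) f_j(x).
Component likelihoods at x = 2.8:
  p_I = 0.64·e^(−0.64·2.8) = 0.64·e^(−1.7920) = 0.106641
  p_II = 2.37·e^(−2.37·2.8) = 2.37·e^(−6.6360) = 0.00311007
  p_III = 2.38·e^(−2.38·2.8) = 2.38·e^(−6.6640) = 0.00303696
  p_IV = 2.70·e^(−2.70·2.8) = 2.70·e^(−7.5600) = 0.00140636
Prior × likelihood for each component:
  P(Z=I)·p_I = 0.29 × 0.106641 = 0.0309259
  P(Z=II)·p_II = 0.48 × 0.00311007 = 0.00149283
  P(Z=III)·p_III = 0.17 × 0.00303696 = 0.000516283
  P(Z=IV)·p_IV = 0.06 × 0.00140636 = 8.43818e-05
Denominator: 0.0309259 + 0.00149283 + 0.000516283 + 8.43818e-05 = 0.0330194
So the posterior for Cluster I is 0.0309259 / 0.0330194 ≈ 0.937.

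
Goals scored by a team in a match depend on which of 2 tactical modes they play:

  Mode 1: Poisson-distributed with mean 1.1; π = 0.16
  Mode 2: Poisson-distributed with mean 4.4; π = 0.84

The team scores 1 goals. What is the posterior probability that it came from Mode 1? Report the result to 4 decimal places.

P(component k | x) = w_k·f_k(x) / marginal(x), where marginal(x) = Σ_j w_j·f_j(x).
Component likelihoods at x = 1 goals:
  p_1 = e^(−1.1)·1.1^1/1! = 0.366158
  p_2 = e^(−4.4)·4.4^1/1! = 0.0540203
Unnormalised posteriors:
  w_1·p_1 = 0.16 × 0.366158 = 0.0585853
  w_2·p_2 = 0.84 × 0.0540203 = 0.045377
Sum: 0.0585853 + 0.045377 = 0.103962
P(Mode 1 | data) ≈ 0.5635

0.5635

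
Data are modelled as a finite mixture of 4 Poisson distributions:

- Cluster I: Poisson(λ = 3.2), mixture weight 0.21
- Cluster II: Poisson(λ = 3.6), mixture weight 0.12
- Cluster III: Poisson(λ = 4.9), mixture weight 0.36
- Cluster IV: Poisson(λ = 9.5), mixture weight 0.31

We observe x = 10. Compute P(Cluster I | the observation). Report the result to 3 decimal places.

0.006

Apply Bayes' rule: the posterior for each component is proportional to its prior times its likelihood at x.
Evaluate each component's likelihood at the observed value:
  f_I = e^(−3.2)·3.2^10/10! = 0.00126472
  f_II = e^(−3.6)·3.6^10/10! = 0.00275297
  f_III = e^(−4.9)·4.9^10/10! = 0.016374
  f_IV = e^(−9.5)·9.5^10/10! = 0.123502
Prior × likelihood for each component:
  w_I·f_I = 0.21 × 0.00126472 = 0.000265591
  w_II·f_II = 0.12 × 0.00275297 = 0.000330357
  w_III·f_III = 0.36 × 0.016374 = 0.00589464
  w_IV·f_IV = 0.31 × 0.123502 = 0.0382857
Marginal: 0.000265591 + 0.000330357 + 0.00589464 + 0.0382857 = 0.0447763
P(Cluster I | data) ≈ 0.006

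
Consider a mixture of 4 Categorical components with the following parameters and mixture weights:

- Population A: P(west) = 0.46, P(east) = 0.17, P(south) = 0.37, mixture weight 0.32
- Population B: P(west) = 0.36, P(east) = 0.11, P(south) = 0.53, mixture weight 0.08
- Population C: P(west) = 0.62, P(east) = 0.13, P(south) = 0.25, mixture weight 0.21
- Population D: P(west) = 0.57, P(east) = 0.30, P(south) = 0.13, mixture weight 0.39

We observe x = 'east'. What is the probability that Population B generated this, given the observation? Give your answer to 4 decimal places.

By Bayes' theorem, P(k | x) = π_k f_k(x) / Σ_j π_j f_j(x).
Categorical probabilities:
  L_A = P(east | comp) = 0.17
  L_B = P(east | comp) = 0.11
  L_C = P(east | comp) = 0.13
  L_D = P(east | comp) = 0.30
Weight by the priors:
  π_A·L_A = 0.32 × 0.17 = 0.0544
  π_B·L_B = 0.08 × 0.11 = 0.0088
  π_C·L_C = 0.21 × 0.13 = 0.0273
  π_D·L_D = 0.39 × 0.3 = 0.117
Denominator: 0.0544 + 0.0088 + 0.0273 + 0.117 = 0.2075
So the posterior for Population B is 0.0088 / 0.2075 ≈ 0.0424.

0.0424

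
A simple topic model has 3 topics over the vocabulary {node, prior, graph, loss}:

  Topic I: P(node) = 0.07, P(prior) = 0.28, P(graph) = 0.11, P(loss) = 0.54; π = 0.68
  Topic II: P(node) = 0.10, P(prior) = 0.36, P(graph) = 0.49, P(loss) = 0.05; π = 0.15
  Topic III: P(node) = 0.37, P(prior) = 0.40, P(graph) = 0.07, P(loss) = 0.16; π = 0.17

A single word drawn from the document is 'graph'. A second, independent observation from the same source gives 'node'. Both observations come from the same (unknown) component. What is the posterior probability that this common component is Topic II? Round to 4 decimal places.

0.4326

By Bayes' theorem, P(k | x) = w_k f_k(x) / Σ_j w_j f_j(x).
Since both observations come from the same component, the likelihood for component k is f_k(x₁)·f_k(x₂).
  f_I = [0.11] × [0.07] = 0.0077
  f_II = [0.49] × [0.1] = 0.049
  f_III = [0.07] × [0.37] = 0.0259
Weight by the priors:
  w_I·f_I = 0.68 × 0.0077 = 0.005236
  w_II·f_II = 0.15 × 0.049 = 0.00735
  w_III·f_III = 0.17 × 0.0259 = 0.004403
Evidence: 0.005236 + 0.00735 + 0.004403 = 0.016989
So the posterior for Topic II is 0.00735 / 0.016989 ≈ 0.4326.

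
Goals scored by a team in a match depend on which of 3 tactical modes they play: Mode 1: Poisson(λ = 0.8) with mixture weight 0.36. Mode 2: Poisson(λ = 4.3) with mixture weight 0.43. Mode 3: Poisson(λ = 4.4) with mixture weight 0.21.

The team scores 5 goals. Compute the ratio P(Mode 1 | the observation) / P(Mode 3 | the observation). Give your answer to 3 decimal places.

0.012

Posterior odds = (P(Z=i) f_i(x)) / (P(Z=j) f_j(x)); the normalising sum cancels.
Poisson probabilities:
  L_1 = e^(−0.8)·0.8^5/5! = 0.00122697
  L_2 = e^(−4.3)·4.3^5/5! = 0.166224
  L_3 = e^(−4.4)·4.4^5/5! = 0.168728
Posterior odds = (P(Z=1)·L_1) / (P(Z=3)·L_3) = (0.36·0.00122697) / (0.21·0.168728) = 0.000441708 / 0.0354328 ≈ 0.012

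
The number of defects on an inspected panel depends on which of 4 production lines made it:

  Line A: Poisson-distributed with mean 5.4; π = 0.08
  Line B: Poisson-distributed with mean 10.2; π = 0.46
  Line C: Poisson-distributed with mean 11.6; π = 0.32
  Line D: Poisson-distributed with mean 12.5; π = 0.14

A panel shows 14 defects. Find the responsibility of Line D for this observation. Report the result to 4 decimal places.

Apply Bayes' rule: the posterior for each component is proportional to its prior times its likelihood at x.
Poisson probabilities:
  f_A = 0.000928783
  f_B = 0.0562588
  f_C = 0.0839823
  f_D = 0.0971965
Multiply by the mixture weights:
  w_A·f_A = 0.08 × 0.000928783 = 7.43026e-05
  w_B·f_B = 0.46 × 0.0562588 = 0.025879
  w_C·f_C = 0.32 × 0.0839823 = 0.0268743
  w_D·f_D = 0.14 × 0.0971965 = 0.0136075
Evidence: 7.43026e-05 + 0.025879 + 0.0268743 + 0.0136075 = 0.0664352
P(Line D | 14 defects) = 0.0136075 / 0.0664352 ≈ 0.2048

0.2048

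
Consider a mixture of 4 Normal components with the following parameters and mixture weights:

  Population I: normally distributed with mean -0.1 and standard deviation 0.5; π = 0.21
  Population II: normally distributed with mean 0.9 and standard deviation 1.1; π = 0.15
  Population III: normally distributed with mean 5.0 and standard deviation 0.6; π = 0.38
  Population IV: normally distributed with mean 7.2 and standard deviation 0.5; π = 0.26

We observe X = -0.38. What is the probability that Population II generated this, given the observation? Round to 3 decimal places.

The responsibility of component k is π_k f_k(x) divided by Σ_j π_j f_j(x).
Evaluate each component's likelihood at the observed value:
  p_I = (1/(0.5·√(2π)))·exp(−(-0.38−-0.1)²/(2·0.5²)) = 0.797885·exp(-0.15680) = 0.682092
  p_II = (1/(1.1·√(2π)))·exp(−(-0.38−0.9)²/(2·1.1²)) = 0.362675·exp(-0.67702) = 0.184285
  p_III = (1/(0.6·√(2π)))·exp(−(-0.38−5.0)²/(2·0.6²)) = 0.664904·exp(-40.20056) = 2.31142e-18
  p_IV = (1/(0.5·√(2π)))·exp(−(-0.38−7.2)²/(2·0.5²)) = 0.797885·exp(-114.91280) = 9.90707e-51
Prior × likelihood for each component:
  π_I·p_I = 0.21 × 0.682092 = 0.143239
  π_II·p_II = 0.15 × 0.184285 = 0.0276427
  π_III·p_III = 0.38 × 2.31142e-18 = 8.78341e-19
  π_IV·p_IV = 0.26 × 9.90707e-51 = 2.57584e-51
Marginal: 0.143239 + 0.0276427 + 8.78341e-19 + 2.57584e-51 = 0.170882
P(Population II | the observation) = 0.0276427 / 0.170882 ≈ 0.162

0.162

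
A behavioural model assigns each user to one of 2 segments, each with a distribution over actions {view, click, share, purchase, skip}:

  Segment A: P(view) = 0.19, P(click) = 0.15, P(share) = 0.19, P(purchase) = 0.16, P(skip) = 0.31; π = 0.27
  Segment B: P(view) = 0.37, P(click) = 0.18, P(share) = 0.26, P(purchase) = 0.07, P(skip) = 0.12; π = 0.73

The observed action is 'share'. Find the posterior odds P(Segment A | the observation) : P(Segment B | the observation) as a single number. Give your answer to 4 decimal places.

Only the two components matter; the odds are (w_i f_i(x)) / (w_j f_j(x)).
Component likelihoods at x = 'share':
  L_A = P(share | comp) = 0.19
  L_B = P(share | comp) = 0.26
Posterior odds = (w_A·L_A) / (w_B·L_B) = (0.27·0.19) / (0.73·0.26) = 0.0513 / 0.1898 ≈ 0.2703

0.2703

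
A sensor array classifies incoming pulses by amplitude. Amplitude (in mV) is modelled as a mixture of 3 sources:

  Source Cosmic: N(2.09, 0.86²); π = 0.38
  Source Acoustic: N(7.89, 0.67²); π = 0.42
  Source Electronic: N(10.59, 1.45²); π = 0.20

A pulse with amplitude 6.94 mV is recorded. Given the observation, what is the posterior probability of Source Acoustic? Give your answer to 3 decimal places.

Posterior ∝ prior × likelihood, so P(k | x) ∝ P(Z=k) f_k(x); normalise over all components.
Normal densities:
  p_Cosmic = (1/(0.86·√(2π)))·exp(−(6.94−2.09)²/(2·0.86²)) = 0.463886·exp(-15.90218) = 5.75684e-08
  p_Acoustic = (1/(0.67·√(2π)))·exp(−(6.94−7.89)²/(2·0.67²)) = 0.595436·exp(-1.00524) = 0.217905
  p_Electronic = (1/(1.45·√(2π)))·exp(−(6.94−10.59)²/(2·1.45²)) = 0.275133·exp(-3.16825) = 0.0115768
Unnormalised posteriors:
  P(Z=Cosmic)·p_Cosmic = 0.38 × 5.75684e-08 = 2.1876e-08
  P(Z=Acoustic)·p_Acoustic = 0.42 × 0.217905 = 0.0915201
  P(Z=Electronic)·p_Electronic = 0.20 × 0.0115768 = 0.00231536
Normaliser: 2.1876e-08 + 0.0915201 + 0.00231536 = 0.0938355
P(Source Acoustic | 6.94 mV) = 0.0915201 / 0.0938355 ≈ 0.975

0.975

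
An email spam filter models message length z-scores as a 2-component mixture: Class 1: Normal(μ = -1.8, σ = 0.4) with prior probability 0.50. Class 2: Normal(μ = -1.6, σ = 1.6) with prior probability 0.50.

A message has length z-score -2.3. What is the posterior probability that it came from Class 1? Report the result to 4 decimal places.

0.6684

Posterior ∝ prior × likelihood, so P(k | x) ∝ P(Z=k) f_k(x); normalise over all components.
Component likelihoods at x = -2.3:
  f_1 = (1/(0.4·√(2π)))·exp(−(-2.3−-1.8)²/(2·0.4²)) = 0.997356·exp(-0.78125) = 0.456623
  f_2 = (1/(1.6·√(2π)))·exp(−(-2.3−-1.6)²/(2·1.6²)) = 0.249339·exp(-0.09570) = 0.226583
Multiply by the mixture weights:
  P(Z=1)·f_1 = 0.50 × 0.456623 = 0.228311
  P(Z=2)·f_2 = 0.50 × 0.226583 = 0.113291
Denominator: 0.228311 + 0.113291 = 0.341603
Responsibility of Class 1: 0.228311 / 0.341603 ≈ 0.6684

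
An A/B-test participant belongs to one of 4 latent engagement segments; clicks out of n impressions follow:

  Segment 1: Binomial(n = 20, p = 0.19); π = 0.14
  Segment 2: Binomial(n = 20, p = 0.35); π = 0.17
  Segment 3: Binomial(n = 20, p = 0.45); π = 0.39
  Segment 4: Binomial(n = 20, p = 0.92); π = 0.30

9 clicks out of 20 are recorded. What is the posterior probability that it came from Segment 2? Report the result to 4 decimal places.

Posterior ∝ prior × likelihood, so P(k | x) ∝ π_k f_k(x); normalise over all components.
Evaluate each component's likelihood at the observed value:
  L_1 = C(20,9)·0.19^9·0.81^11 = 167960·3.22688e-07·0.0984771 = 0.00533732
  L_2 = C(20,9)·0.35^9·0.65^11 = 167960·7.88156e-05·0.00875078 = 0.115842
  L_3 = C(20,9)·0.45^9·0.55^11 = 167960·0.000756681·0.00139312 = 0.177055
  L_4 = C(20,9)·0.92^9·0.08^11 = 167960·0.472161·8.58993e-13 = 6.81218e-08
Multiply by the mixture weights:
  π_1·L_1 = 0.14 × 0.00533732 = 0.000747225
  π_2·L_2 = 0.17 × 0.115842 = 0.0196931
  π_3·L_3 = 0.39 × 0.177055 = 0.0690514
  π_4·L_4 = 0.30 × 6.81218e-08 = 2.04365e-08
Denominator: 0.000747225 + 0.0196931 + 0.0690514 + 2.04365e-08 = 0.0894918
P(Segment 2 | data) ≈ 0.2201

0.2201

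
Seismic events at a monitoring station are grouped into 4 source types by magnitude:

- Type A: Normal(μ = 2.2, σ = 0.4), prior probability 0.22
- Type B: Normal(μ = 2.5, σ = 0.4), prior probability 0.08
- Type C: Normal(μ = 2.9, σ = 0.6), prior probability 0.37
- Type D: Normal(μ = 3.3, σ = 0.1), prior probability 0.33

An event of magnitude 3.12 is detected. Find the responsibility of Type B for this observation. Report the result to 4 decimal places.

0.0453

By Bayes' theorem, P(k | x) = π_k f_k(x) / Σ_j π_j f_j(x).
Component likelihoods at x = 3.12:
  f_A = 0.0708176
  f_B = 0.300023
  f_C = 0.621677
  f_D = 0.789502
Multiply by the mixture weights:
  π_A·f_A = 0.22 × 0.0708176 = 0.0155799
  π_B·f_B = 0.08 × 0.300023 = 0.0240018
  π_C·f_C = 0.37 × 0.621677 = 0.23002
  π_D·f_D = 0.33 × 0.789502 = 0.260536
Normaliser: 0.0155799 + 0.0240018 + 0.23002 + 0.260536 = 0.530138
Responsibility of Type B: 0.0240018 / 0.530138 ≈ 0.0453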